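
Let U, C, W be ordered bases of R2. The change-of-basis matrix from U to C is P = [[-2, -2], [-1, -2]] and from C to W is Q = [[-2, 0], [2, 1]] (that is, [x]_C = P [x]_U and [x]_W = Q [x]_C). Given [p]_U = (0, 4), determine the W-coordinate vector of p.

Composing the changes, [p]_W = Q P [p]_U.
Q P = [[4, 4], [-5, -6]]; applying this to (0, 4) gives (16, -24).

(16, -24)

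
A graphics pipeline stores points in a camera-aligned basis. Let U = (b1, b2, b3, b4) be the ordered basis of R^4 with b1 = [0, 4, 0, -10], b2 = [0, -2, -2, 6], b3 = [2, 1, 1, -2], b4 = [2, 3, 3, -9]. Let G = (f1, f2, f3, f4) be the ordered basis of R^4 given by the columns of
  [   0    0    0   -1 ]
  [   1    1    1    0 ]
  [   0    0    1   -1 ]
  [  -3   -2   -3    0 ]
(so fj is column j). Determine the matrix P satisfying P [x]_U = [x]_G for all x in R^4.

[[2, 0, 1, 2], [2, 0, 1, 0], [0, -2, -1, 1], [0, 0, -2, -2]]

Let M have columns bj and N have columns fj. Then for every x, N [x]_G = x = M [x]_U, so P = N^(-1) M.
Since det N = -1, N^(-1) has integer entries; multiplying gives P = [[2, 0, 1, 2], [2, 0, 1, 0], [0, -2, -1, 1], [0, 0, -2, -2]].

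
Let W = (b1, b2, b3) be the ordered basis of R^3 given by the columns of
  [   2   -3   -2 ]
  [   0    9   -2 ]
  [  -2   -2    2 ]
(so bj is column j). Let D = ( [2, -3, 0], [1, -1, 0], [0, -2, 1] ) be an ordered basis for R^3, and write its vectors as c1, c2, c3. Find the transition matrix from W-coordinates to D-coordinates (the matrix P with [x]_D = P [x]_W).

Let M have columns bj and N have columns cj. Then for every x, N [x]_D = x = M [x]_W, so P = N^(-1) M.
Since det N = 1, N^(-1) has integer entries; multiplying gives P = [[2, -2, 0], [-2, 1, -2], [-2, -2, 2]].

[[2, -2, 0], [-2, 1, -2], [-2, -2, 2]]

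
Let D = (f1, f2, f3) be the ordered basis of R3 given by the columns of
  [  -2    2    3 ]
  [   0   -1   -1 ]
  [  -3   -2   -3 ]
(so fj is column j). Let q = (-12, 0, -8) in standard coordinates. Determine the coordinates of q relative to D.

Write q = c_1 f1 + ... + c_3 f3 and solve for the c_i.
Row-reducing the augmented matrix [M | q] gives c = (4, 4, -4).
Check: 4f1 + 4f2 - 4f3 = (-12, 0, -8).

(4, 4, -4)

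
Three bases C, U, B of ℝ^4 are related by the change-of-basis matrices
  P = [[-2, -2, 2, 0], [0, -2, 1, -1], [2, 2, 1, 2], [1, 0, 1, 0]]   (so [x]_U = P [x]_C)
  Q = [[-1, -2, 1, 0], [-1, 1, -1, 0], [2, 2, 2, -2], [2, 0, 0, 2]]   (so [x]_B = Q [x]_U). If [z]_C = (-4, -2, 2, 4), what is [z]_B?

(-22, -12, 36, 28)

Composing the changes, [z]_B = Q P [z]_C.
Q P = [[4, 8, -3, 4], [0, -2, -2, -3], [-2, -4, 6, 2], [-2, -4, 6, 0]]; applying this to (-4, -2, 2, 4) gives (-22, -12, 36, 28).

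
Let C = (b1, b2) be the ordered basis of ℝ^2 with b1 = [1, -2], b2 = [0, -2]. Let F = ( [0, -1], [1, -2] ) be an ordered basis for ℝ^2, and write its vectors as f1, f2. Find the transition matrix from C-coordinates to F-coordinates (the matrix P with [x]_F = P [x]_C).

Column j of P is [bj]_F, since P maps C-coordinates to F-coordinates.
Expressing b1 in F: b1 = 0·f1 + f2, so column 1 of P is [0, 1].
Doing the same for each bj gives P = [[0, 2], [1, 0]].

[[0, 2], [1, 0]]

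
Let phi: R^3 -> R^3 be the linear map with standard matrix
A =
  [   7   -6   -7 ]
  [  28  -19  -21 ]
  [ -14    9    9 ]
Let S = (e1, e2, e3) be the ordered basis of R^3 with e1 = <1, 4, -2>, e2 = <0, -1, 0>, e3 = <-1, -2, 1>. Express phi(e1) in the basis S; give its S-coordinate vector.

<-1, -2, 2>

Column 1 of [phi]_S is the S-coordinate vector of phi(e1).
In standard coordinates phi(e1) = A e1 = <-3, -6, 4>.
Converting to S: <-3, -6, 4> = -e1 - 2e2 + 2e3, so the coordinate vector is <-1, -2, 2>.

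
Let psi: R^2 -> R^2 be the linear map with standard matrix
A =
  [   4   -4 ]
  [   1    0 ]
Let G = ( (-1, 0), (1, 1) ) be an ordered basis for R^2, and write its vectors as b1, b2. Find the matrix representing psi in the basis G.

[[3, 1], [-1, 1]]

Let P have columns b1, b2. Then [psi]_G = P^(-1) A P.
Here det P = -1, so P^(-1) is integer; computing A P first and then P^(-1)(A P) gives [[3, 1], [-1, 1]].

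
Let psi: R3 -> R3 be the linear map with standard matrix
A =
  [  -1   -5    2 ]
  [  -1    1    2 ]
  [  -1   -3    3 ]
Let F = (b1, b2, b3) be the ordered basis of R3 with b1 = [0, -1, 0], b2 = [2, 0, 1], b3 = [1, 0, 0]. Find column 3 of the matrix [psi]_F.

Column 3 of [psi]_F is the F-coordinate vector of psi(b3).
In standard coordinates psi(b3) = A b3 = [-1, -1, -1].
Converting to F: [-1, -1, -1] = b1 - b2 + b3, so the coordinate vector is [1, -1, 1].

[1, -1, 1]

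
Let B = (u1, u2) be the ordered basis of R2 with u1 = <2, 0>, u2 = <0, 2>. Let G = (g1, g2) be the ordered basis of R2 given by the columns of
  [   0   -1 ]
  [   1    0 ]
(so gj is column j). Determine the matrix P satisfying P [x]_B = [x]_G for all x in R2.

Take x = uj: its B-coordinates are the j-th standard unit vector, so P e_j — column j of P — equals [uj]_G.
u1 = 0·g1 - 2g2, giving column 1 = <0, -2>; repeating for each j gives P = [[0, 2], [-2, 0]].

[[0, 2], [-2, 0]]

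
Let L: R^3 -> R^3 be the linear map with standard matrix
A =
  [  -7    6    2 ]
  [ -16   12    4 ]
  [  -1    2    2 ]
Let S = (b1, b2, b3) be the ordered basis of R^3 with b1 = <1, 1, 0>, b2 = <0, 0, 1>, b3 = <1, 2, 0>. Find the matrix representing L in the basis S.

With P the matrix whose columns are b1, ..., b3, [L]_S = P^(-1) A P.
Column by column: L(b1) = A b1 = <-1, -4, 1>; its S-coordinates <2, 1, -3> give column 1.
Continuing for each basis vector yields [L]_S = [[2, 0, 2], [1, 2, 3], [-3, 2, 3]].

[[2, 0, 2], [1, 2, 3], [-3, 2, 3]]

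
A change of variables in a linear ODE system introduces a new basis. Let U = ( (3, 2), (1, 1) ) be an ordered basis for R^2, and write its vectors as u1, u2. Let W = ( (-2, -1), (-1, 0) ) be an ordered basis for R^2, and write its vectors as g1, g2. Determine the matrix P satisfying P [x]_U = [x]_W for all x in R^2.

[[-2, -1], [1, 1]]

Take x = uj: its U-coordinates are the j-th standard unit vector, so P e_j — column j of P — equals [uj]_W.
u1 = -2g1 + g2, giving column 1 = (-2, 1); repeating for each j gives P = [[-2, -1], [1, 1]].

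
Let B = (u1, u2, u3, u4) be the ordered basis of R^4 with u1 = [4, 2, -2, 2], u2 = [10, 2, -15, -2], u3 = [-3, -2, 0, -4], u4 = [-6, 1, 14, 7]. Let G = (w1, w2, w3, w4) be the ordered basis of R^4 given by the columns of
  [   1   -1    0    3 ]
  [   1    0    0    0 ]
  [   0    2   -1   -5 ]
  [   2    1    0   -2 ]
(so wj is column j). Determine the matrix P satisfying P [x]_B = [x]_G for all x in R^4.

Let M have columns uj and N have columns wj. Then for every x, N [x]_G = x = M [x]_B, so P = N^(-1) M.
Since det N = -1, N^(-1) has integer entries; multiplying gives P = [[2, 2, -2, 1], [-2, -2, -2, 1], [-2, 1, 1, -2], [0, 2, -1, -2]].

[[2, 2, -2, 1], [-2, -2, -2, 1], [-2, 1, 1, -2], [0, 2, -1, -2]]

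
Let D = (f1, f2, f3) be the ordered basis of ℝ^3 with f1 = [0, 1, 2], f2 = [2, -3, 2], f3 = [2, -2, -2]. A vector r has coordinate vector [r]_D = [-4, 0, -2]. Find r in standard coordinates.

By definition r = -4f1 + 0·f2 - 2f3.
Summing componentwise gives [-4, 0, -4].

[-4, 0, -4]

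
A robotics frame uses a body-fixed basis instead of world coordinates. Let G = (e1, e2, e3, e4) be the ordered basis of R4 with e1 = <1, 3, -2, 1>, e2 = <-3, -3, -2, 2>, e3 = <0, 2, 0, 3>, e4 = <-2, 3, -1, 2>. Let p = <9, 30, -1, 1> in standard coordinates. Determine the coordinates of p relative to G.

[p]_G is the unique c with M c = p, where M has columns e1, ..., e4.
Solving this 4x4 system gives c = (3, -4, 0, 3).
Check: 3e1 - 4e2 + 0·e3 + 3e4 = <9, 30, -1, 1>.

<3, -4, 0, 3>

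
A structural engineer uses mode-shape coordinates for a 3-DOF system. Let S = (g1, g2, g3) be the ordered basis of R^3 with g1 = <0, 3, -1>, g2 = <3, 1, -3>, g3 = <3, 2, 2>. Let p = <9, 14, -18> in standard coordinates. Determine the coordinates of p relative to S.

We seek scalars with c_1 g1 + ... + c_3 g3 = p; equivalently solve M c = p where the columns of M are g1, ..., g3.
Solving this 3x3 system gives c = (4, 4, -1).
Check: 4g1 + 4g2 - g3 = <9, 14, -18>.

<4, 4, -1>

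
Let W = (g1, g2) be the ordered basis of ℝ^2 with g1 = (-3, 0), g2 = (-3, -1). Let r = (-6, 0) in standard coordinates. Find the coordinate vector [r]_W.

(2, 0)

Write r = c_1 g1 + c_2 g2 and solve for the c_i.
System: -3c_1 - 3c_2 = -6, 0c_1 - c_2 = 0; solving gives c_1 = 2, c_2 = 0.
Check: 2g1 + 0·g2 = (-6, 0).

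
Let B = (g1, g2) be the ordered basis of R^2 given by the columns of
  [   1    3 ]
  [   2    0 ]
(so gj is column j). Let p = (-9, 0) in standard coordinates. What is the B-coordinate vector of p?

[p]_B is the unique c with M c = p, where M has columns g1, g2.
System: c_1 + 3c_2 = -9, 2c_1 + 0c_2 = 0; solving gives c_1 = 0, c_2 = -3.
Check: 0·g1 - 3g2 = (-9, 0).

(0, -3)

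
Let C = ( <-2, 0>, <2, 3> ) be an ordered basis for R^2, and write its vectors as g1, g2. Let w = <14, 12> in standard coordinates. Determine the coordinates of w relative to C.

<-3, 4>

We seek scalars with c_1 g1 + c_2 g2 = w; equivalently solve M c = w where the columns of M are g1, g2.
System: -2c_1 + 2c_2 = 14, 0c_1 + 3c_2 = 12; solving gives c_1 = -3, c_2 = 4.
Check: -3g1 + 4g2 = <14, 12>.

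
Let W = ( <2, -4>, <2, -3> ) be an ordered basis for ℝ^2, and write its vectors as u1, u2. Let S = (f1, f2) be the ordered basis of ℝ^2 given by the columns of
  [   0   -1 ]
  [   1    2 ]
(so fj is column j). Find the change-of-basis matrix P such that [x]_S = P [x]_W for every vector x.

[[0, 1], [-2, -2]]

Take x = uj: its W-coordinates are the j-th standard unit vector, so P e_j — column j of P — equals [uj]_S.
u1 = 0·f1 - 2f2, giving column 1 = <0, -2>; repeating for each j gives P = [[0, 1], [-2, -2]].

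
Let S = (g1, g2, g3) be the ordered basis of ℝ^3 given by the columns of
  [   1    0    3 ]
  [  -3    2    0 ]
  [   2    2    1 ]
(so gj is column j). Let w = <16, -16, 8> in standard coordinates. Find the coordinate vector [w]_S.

<4, -2, 4>

[w]_S is the unique c with M c = w, where M has columns g1, ..., g3.
Gaussian elimination on [M | w] yields c = (4, -2, 4).
Check: 4g1 - 2g2 + 4g3 = <16, -16, 8>.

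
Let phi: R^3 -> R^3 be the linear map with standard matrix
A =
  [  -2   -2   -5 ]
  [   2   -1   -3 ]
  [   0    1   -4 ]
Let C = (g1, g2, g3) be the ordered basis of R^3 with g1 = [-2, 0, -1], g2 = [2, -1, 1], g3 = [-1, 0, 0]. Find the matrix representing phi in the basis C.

[[-3, 3, 2], [1, -2, 2], [-1, -3, -2]]

With P the matrix whose columns are g1, ..., g3, [phi]_C = P^(-1) A P.
Column by column: phi(g1) = A g1 = [9, -1, 4]; its C-coordinates [-3, 1, -1] give column 1.
Continuing for each basis vector yields [phi]_C = [[-3, 3, 2], [1, -2, 2], [-1, -3, -2]].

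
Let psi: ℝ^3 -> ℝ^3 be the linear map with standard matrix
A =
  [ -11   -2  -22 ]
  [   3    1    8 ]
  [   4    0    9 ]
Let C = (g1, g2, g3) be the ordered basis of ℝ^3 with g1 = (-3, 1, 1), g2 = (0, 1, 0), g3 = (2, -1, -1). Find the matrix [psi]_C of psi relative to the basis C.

With P the matrix whose columns are g1, ..., g3, [psi]_C = P^(-1) A P.
Column by column: psi(g1) = A g1 = (9, 0, -3); its C-coordinates (-3, 3, 0) give column 1.
Continuing for each basis vector yields [psi]_C = [[-3, 2, 0], [3, 1, -2], [0, 2, 1]].

[[-3, 2, 0], [3, 1, -2], [0, 2, 1]]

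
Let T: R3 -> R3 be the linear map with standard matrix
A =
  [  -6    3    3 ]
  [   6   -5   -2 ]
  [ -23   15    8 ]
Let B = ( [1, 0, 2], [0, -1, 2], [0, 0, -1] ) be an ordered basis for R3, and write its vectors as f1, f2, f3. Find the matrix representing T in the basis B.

[[0, 3, -3], [-2, -1, -2], [3, 3, -2]]

Let P have columns f1, ..., f3. Then [T]_B = P^(-1) A P.
Here det P = 1, so P^(-1) is integer; computing A P first and then P^(-1)(A P) gives [[0, 3, -3], [-2, -1, -2], [3, 3, -2]].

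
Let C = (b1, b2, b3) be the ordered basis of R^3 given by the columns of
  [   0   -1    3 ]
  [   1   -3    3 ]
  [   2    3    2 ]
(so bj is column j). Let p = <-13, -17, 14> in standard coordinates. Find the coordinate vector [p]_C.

<4, 4, -3>

[p]_C is the unique c with M c = p, where M has columns b1, ..., b3.
Gaussian elimination on [M | p] yields c = (4, 4, -3).
Check: 4b1 + 4b2 - 3b3 = <-13, -17, 14>.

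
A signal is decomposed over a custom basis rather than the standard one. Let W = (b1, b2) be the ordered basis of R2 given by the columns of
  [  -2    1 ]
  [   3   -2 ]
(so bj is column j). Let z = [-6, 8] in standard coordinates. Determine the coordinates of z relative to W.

Write z = c_1 b1 + c_2 b2 and solve for the c_i.
System: -2c_1 + c_2 = -6, 3c_1 - 2c_2 = 8; solving gives c_1 = 4, c_2 = 2.
Check: 4b1 + 2b2 = [-6, 8].

[4, 2]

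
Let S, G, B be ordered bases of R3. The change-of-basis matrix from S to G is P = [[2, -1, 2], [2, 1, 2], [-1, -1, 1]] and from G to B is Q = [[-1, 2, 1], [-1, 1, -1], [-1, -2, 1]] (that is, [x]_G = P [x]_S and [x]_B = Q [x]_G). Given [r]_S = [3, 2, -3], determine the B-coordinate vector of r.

[-2, 12, -10]

First [r]_G = P [r]_S = [-2, 2, -8].
Then [r]_B = Q [r]_G = [-2, 12, -10].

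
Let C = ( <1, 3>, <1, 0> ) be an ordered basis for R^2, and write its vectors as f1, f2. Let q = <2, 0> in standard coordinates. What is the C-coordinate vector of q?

[q]_C is the unique c with M c = q, where M has columns f1, f2.
System: c_1 + c_2 = 2, 3c_1 + 0c_2 = 0; solving gives c_1 = 0, c_2 = 2.
Check: 0·f1 + 2f2 = <2, 0>.

<0, 2>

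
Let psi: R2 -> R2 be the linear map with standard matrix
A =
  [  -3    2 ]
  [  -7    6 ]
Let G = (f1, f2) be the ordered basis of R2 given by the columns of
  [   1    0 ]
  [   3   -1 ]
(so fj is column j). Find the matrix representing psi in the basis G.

[[3, -2], [-2, 0]]

The j-th column of [psi]_G is [psi(fj)]_G.
psi(f1) = A f1 = (3, 11) = 3f1 - 2f2, so column 1 is (3, -2).
Repeating for f2 and assembling the columns gives [[3, -2], [-2, 0]].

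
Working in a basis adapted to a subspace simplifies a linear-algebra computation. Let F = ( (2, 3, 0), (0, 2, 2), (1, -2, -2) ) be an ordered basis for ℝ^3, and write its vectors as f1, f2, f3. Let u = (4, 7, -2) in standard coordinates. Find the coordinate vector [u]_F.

(3, -3, -2)

[u]_F is the unique c with M c = u, where M has columns f1, ..., f3.
Row-reducing the augmented matrix [M | u] gives c = (3, -3, -2).
Check: 3f1 - 3f2 - 2f3 = (4, 7, -2).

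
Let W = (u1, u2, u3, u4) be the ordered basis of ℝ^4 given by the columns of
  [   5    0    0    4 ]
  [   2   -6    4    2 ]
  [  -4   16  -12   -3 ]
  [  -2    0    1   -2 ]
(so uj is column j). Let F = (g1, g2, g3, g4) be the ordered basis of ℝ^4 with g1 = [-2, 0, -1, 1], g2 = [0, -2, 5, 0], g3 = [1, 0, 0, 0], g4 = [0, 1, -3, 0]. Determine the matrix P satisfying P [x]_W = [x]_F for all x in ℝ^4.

Let M have columns uj and N have columns gj. Then for every x, N [x]_F = x = M [x]_W, so P = N^(-1) M.
Since det N = 1, N^(-1) has integer entries; multiplying gives P = [[-2, 0, 1, -2], [0, 2, -1, -1], [1, 0, 2, 0], [2, -2, 2, 0]].

[[-2, 0, 1, -2], [0, 2, -1, -1], [1, 0, 2, 0], [2, -2, 2, 0]]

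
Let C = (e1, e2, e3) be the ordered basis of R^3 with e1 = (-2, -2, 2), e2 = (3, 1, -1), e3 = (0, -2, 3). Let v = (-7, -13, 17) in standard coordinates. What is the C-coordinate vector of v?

(2, -1, 4)

Write v = c_1 e1 + ... + c_3 e3 and solve for the c_i.
Solving this 3x3 system gives c = (2, -1, 4).
Check: 2e1 - e2 + 4e3 = (-7, -13, 17).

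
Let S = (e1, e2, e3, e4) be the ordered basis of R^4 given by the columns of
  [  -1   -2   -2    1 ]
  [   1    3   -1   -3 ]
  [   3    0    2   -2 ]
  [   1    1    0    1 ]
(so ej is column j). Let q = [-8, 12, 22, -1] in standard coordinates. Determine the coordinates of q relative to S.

We seek scalars with c_1 e1 + ... + c_4 e4 = q; equivalently solve M c = q where the columns of M are e1, ..., e4.
Row-reducing the augmented matrix [M | q] gives c = (4, -1, 1, -4).
Check: 4e1 - e2 + e3 - 4e4 = [-8, 12, 22, -1].

[4, -1, 1, -4]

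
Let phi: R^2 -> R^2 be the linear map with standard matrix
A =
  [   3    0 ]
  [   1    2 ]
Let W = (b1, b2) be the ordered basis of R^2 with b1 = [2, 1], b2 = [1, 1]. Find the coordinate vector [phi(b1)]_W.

Column 1 of [phi]_W is the W-coordinate vector of phi(b1).
In standard coordinates phi(b1) = A b1 = [6, 4].
Converting to W: [6, 4] = 2b1 + 2b2, so the coordinate vector is [2, 2].

[2, 2]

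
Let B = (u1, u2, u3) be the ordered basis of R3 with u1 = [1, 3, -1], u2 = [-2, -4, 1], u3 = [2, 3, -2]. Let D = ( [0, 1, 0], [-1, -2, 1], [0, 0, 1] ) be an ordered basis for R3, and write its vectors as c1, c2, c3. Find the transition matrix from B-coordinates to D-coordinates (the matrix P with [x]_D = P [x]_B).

[[1, 0, -1], [-1, 2, -2], [0, -1, 0]]

Take x = uj: its B-coordinates are the j-th standard unit vector, so P e_j — column j of P — equals [uj]_D.
u1 = c1 - c2 + 0·c3, giving column 1 = [1, -1, 0]; repeating for each j gives P = [[1, 0, -1], [-1, 2, -2], [0, -1, 0]].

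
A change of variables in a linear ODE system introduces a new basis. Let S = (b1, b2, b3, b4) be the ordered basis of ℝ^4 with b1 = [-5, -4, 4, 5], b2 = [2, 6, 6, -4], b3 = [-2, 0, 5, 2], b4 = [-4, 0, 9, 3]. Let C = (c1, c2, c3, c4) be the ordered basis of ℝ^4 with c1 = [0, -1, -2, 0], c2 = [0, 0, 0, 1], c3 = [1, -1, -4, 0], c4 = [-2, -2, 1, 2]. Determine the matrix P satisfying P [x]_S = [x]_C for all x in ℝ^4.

[[1, 0, -2, 0], [1, 0, 0, 1], [-1, -2, 0, -2], [2, -2, 1, 1]]

Let M have columns bj and N have columns cj. Then for every x, N [x]_C = x = M [x]_S, so P = N^(-1) M.
Since det N = 1, N^(-1) has integer entries; multiplying gives P = [[1, 0, -2, 0], [1, 0, 0, 1], [-1, -2, 0, -2], [2, -2, 1, 1]].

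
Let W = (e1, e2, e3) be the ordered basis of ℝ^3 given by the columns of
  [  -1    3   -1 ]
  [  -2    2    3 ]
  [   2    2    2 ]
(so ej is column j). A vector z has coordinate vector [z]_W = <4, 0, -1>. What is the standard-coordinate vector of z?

<-3, -11, 6>

The coordinates say z = 4e1 + 0·e2 - e3; adding the scaled basis vectors gives <-3, -11, 6>.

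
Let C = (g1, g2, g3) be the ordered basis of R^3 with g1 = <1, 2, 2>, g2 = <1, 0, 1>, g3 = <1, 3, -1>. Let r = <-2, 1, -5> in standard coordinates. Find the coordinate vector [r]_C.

<-1, -2, 1>

We seek scalars with c_1 g1 + ... + c_3 g3 = r; equivalently solve M c = r where the columns of M are g1, ..., g3.
Gaussian elimination on [M | r] yields c = (-1, -2, 1).
Check: -g1 - 2g2 + g3 = <-2, 1, -5>.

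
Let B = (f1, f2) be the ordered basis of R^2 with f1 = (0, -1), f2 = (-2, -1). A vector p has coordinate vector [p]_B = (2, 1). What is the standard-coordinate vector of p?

p = M [p]_B, where M has columns f1, f2.
Carrying out the matrix-vector product, p = (-2, -3).

(-2, -3)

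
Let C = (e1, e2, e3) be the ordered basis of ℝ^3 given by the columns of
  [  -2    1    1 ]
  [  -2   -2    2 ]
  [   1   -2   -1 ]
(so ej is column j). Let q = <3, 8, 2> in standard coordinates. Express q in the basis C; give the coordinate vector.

[q]_C is the unique c with M c = q, where M has columns e1, ..., e3.
Gaussian elimination on [M | q] yields c = (-3, -2, -1).
Check: -3e1 - 2e2 - e3 = <3, 8, 2>.

<-3, -2, -1>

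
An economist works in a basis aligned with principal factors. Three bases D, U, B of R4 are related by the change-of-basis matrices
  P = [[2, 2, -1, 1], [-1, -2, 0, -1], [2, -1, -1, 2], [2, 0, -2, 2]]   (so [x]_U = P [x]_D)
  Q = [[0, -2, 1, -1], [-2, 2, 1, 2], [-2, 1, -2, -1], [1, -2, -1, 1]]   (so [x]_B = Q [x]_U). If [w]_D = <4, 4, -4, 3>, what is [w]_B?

<22, -18, -111, 61>

First [w]_U = P [w]_D = <23, -15, 14, 22>.
Then [w]_B = Q [w]_U = <22, -18, -111, 61>.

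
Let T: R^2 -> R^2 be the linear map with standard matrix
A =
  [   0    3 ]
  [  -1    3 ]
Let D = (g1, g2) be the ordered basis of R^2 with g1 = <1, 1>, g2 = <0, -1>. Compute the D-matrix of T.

With P the matrix whose columns are g1, g2, [T]_D = P^(-1) A P.
Column by column: T(g1) = A g1 = <3, 2>; its D-coordinates <3, 1> give column 1.
Continuing for each basis vector yields [T]_D = [[3, -3], [1, 0]].

[[3, -3], [1, 0]]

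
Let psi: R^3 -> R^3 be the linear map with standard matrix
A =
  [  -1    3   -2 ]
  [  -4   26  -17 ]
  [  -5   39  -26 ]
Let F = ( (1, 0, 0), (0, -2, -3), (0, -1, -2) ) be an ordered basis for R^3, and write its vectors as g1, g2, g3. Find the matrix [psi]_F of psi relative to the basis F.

Let P have columns g1, ..., g3. Then [psi]_F = P^(-1) A P.
Here det P = 1, so P^(-1) is integer; computing A P first and then P^(-1)(A P) gives [[-1, 0, 1], [3, 2, -3], [-2, -3, -2]].

[[-1, 0, 1], [3, 2, -3], [-2, -3, -2]]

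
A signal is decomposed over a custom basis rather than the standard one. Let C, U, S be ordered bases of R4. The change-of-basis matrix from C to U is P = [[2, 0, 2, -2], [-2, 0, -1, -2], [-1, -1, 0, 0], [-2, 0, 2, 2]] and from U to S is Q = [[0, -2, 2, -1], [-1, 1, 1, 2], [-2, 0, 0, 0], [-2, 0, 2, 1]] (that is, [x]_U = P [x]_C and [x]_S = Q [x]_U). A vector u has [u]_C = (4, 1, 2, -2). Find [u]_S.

(10, -43, -32, -50)

Apply P to get U-coordinates (16, -6, -5, -8), then Q to get S-coordinates.
The result is [u]_S = (10, -43, -32, -50).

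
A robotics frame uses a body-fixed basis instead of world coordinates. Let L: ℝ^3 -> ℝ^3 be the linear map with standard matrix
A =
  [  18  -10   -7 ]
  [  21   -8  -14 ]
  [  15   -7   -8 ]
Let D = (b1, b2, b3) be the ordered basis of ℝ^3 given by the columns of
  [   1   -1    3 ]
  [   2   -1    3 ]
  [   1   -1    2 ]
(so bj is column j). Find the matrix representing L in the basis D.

[[0, 2, 1], [3, 0, -3], [-2, -1, 2]]

With P the matrix whose columns are b1, ..., b3, [L]_D = P^(-1) A P.
Column by column: L(b1) = A b1 = (-9, -9, -7); its D-coordinates (0, 3, -2) give column 1.
Continuing for each basis vector yields [L]_D = [[0, 2, 1], [3, 0, -3], [-2, -1, 2]].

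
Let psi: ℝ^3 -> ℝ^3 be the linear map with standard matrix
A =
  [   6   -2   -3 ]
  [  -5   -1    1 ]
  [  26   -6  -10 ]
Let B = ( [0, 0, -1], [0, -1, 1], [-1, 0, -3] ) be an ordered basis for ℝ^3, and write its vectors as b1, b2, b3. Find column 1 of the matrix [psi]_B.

[0, 1, -3]

Compute psi(b1) = A b1 = [3, -1, 10] in standard coordinates.
Then write this in B-coordinates: solve for y in y_1 b1 + ... + y_3 b3 = [3, -1, 10].
This gives y = [0, 1, -3], which is column 1 of [psi]_B.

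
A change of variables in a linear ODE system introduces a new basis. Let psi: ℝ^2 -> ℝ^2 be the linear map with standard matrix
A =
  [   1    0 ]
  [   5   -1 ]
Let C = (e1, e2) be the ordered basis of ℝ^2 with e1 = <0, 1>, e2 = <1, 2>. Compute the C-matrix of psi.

[[-1, 1], [0, 1]]

The j-th column of [psi]_C is [psi(ej)]_C.
psi(e1) = A e1 = <0, -1> = -e1 + 0·e2, so column 1 is <-1, 0>.
Repeating for e2 and assembling the columns gives [[-1, 1], [0, 1]].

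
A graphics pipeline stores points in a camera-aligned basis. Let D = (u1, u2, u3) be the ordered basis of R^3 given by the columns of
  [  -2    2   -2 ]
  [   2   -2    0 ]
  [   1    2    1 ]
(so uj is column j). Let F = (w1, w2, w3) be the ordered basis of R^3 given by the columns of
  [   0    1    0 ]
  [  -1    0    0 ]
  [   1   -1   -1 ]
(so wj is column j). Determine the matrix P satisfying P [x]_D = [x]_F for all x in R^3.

[[-2, 2, 0], [-2, 2, -2], [-1, -2, 1]]

Take x = uj: its D-coordinates are the j-th standard unit vector, so P e_j — column j of P — equals [uj]_F.
u1 = -2w1 - 2w2 - w3, giving column 1 = (-2, -2, -1); repeating for each j gives P = [[-2, 2, 0], [-2, 2, -2], [-1, -2, 1]].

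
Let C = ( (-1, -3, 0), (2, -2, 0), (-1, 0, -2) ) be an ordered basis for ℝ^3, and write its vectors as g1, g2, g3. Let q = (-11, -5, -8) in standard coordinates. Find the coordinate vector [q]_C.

(3, -2, 4)

Write q = c_1 g1 + ... + c_3 g3 and solve for the c_i.
Row-reducing the augmented matrix [M | q] gives c = (3, -2, 4).
Check: 3g1 - 2g2 + 4g3 = (-11, -5, -8).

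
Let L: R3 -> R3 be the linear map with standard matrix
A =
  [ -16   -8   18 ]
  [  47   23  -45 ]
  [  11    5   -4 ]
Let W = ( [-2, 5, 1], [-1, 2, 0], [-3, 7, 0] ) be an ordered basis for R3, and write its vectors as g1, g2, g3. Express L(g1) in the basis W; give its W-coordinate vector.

Column 1 of [L]_W is the W-coordinate vector of L(g1).
In standard coordinates L(g1) = A g1 = [10, -24, -1].
Converting to W: [10, -24, -1] = -g1 + g2 - 3g3, so the coordinate vector is [-1, 1, -3].

[-1, 1, -3]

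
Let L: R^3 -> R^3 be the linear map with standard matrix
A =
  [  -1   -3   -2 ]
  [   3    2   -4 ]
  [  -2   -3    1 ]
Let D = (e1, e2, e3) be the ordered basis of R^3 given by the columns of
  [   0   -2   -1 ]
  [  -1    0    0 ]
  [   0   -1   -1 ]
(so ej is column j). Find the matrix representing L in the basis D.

[[2, 2, -1], [0, -1, -2], [-3, -2, 1]]

The j-th column of [L]_D is [L(ej)]_D.
L(e1) = A e1 = <3, -2, 3> = 2e1 + 0·e2 - 3e3, so column 1 is <2, 0, -3>.
Repeating for e2, e3 and assembling the columns gives [[2, 2, -1], [0, -1, -2], [-3, -2, 1]].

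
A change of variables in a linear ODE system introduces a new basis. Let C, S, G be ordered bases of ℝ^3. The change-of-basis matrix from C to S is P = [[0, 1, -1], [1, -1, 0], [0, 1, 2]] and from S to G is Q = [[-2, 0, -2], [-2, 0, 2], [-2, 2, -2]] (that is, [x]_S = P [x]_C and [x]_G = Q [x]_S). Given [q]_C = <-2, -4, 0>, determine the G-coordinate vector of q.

First [q]_S = P [q]_C = <-4, 2, -4>.
Then [q]_G = Q [q]_S = <16, 0, 20>.

<16, 0, 20>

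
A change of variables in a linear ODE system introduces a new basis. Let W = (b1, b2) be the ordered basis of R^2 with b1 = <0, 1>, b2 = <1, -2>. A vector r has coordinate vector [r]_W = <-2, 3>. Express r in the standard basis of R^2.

r = M [r]_W, where M has columns b1, b2.
Carrying out the matrix-vector product, r = <3, -8>.

<3, -8>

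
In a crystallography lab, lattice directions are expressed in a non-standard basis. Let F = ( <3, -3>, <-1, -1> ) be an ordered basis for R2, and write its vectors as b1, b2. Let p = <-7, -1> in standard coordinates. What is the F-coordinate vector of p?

Write p = c_1 b1 + c_2 b2 and solve for the c_i.
System: 3c_1 - c_2 = -7, -3c_1 - c_2 = -1; solving gives c_1 = -1, c_2 = 4.
Check: -b1 + 4b2 = <-7, -1>.

<-1, 4>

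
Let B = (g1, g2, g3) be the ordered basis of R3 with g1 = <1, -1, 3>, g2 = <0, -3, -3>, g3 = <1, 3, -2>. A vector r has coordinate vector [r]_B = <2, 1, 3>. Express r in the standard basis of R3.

The coordinates say r = 2g1 + g2 + 3g3; adding the scaled basis vectors gives <5, 4, -3>.

<5, 4, -3>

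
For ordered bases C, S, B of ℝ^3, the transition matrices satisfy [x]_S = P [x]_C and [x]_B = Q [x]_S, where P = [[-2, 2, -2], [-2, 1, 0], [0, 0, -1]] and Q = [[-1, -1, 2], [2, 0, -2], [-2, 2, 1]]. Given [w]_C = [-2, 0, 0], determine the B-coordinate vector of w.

First [w]_S = P [w]_C = [4, 4, 0].
Then [w]_B = Q [w]_S = [-8, 8, 0].

[-8, 8, 0]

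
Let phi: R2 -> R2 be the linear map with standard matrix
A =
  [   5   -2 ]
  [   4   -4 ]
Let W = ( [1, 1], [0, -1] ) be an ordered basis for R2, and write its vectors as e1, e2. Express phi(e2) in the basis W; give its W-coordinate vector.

[2, -2]

Compute phi(e2) = A e2 = [2, 4] in standard coordinates.
Then write this in W-coordinates: solve for y in y_1 e1 + y_2 e2 = [2, 4].
This gives y = [2, -2], which is column 2 of [phi]_W.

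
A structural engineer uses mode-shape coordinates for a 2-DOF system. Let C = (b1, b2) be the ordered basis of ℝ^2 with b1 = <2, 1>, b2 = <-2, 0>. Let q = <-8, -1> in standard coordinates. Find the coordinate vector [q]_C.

<-1, 3>

We seek scalars with c_1 b1 + c_2 b2 = q; equivalently solve M c = q where the columns of M are b1, b2.
System: 2c_1 - 2c_2 = -8, c_1 + 0c_2 = -1; solving gives c_1 = -1, c_2 = 3.
Check: -b1 + 3b2 = <-8, -1>.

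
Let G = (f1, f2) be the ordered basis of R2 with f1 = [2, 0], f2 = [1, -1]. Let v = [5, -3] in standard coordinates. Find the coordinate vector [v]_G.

[1, 3]

We seek scalars with c_1 f1 + c_2 f2 = v; equivalently solve M c = v where the columns of M are f1, f2.
System: 2c_1 + c_2 = 5, 0c_1 - c_2 = -3; solving gives c_1 = 1, c_2 = 3.
Check: f1 + 3f2 = [5, -3].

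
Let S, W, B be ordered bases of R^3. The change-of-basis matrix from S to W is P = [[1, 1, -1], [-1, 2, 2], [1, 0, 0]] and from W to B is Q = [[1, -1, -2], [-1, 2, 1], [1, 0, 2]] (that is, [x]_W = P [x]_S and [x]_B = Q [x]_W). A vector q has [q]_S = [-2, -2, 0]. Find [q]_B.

[2, -2, -8]

Apply P to get W-coordinates [-4, -2, -2], then Q to get B-coordinates.
The result is [q]_B = [2, -2, -8].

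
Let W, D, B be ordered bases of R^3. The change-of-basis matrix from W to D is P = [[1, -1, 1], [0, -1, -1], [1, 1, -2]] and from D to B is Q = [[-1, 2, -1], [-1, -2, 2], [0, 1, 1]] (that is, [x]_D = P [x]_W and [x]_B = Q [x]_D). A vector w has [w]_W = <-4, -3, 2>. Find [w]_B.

First [w]_D = P [w]_W = <1, 1, -11>.
Then [w]_B = Q [w]_D = <12, -25, -10>.

<12, -25, -10>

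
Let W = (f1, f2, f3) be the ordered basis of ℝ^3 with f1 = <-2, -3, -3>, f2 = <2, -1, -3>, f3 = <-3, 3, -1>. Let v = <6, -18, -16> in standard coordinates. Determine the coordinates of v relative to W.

<3, 3, -2>

We seek scalars with c_1 f1 + ... + c_3 f3 = v; equivalently solve M c = v where the columns of M are f1, ..., f3.
Solving this 3x3 system gives c = (3, 3, -2).
Check: 3f1 + 3f2 - 2f3 = <6, -18, -16>.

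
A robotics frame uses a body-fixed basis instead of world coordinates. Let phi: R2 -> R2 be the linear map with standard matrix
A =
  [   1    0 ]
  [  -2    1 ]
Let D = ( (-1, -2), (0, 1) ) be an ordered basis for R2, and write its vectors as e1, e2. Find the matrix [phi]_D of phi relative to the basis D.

[[1, 0], [2, 1]]

Let P have columns e1, e2. Then [phi]_D = P^(-1) A P.
Here det P = -1, so P^(-1) is integer; computing A P first and then P^(-1)(A P) gives [[1, 0], [2, 1]].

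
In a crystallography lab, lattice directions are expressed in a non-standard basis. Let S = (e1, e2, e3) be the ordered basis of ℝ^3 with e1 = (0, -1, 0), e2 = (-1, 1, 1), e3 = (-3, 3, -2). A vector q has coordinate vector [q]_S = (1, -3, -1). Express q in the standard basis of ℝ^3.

The coordinates say q = e1 - 3e2 - e3; adding the scaled basis vectors gives (6, -7, -1).

(6, -7, -1)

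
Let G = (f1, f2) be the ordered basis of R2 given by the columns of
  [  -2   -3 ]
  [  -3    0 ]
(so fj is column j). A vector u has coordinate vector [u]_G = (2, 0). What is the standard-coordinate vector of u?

(-4, -6)

u = M [u]_G, where M has columns f1, f2.
Carrying out the matrix-vector product, u = (-4, -6).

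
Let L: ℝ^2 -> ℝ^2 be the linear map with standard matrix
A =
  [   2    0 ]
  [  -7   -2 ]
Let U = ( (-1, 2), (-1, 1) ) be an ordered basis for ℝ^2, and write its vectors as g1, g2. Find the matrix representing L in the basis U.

Let P have columns g1, g2. Then [L]_U = P^(-1) A P.
Here det P = 1, so P^(-1) is integer; computing A P first and then P^(-1)(A P) gives [[1, 3], [1, -1]].

[[1, 3], [1, -1]]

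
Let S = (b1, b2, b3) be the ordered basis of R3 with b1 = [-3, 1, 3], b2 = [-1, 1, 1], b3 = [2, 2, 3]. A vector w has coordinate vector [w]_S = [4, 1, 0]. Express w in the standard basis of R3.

w = M [w]_S, where M has columns b1, ..., b3.
Carrying out the matrix-vector product, w = [-13, 5, 13].

[-13, 5, 13]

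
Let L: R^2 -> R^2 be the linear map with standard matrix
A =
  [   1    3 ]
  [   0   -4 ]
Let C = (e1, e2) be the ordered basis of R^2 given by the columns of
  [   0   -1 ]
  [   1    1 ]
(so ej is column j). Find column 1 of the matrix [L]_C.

Compute L(e1) = A e1 = (3, -4) in standard coordinates.
Then write this in C-coordinates: solve for y in y_1 e1 + y_2 e2 = (3, -4).
This gives y = (-1, -3), which is column 1 of [L]_C.

(-1, -3)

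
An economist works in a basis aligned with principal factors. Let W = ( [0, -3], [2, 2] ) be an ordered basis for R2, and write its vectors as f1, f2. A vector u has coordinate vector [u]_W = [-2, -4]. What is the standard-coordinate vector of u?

[-8, -2]

u = M [u]_W, where M has columns f1, f2.
Carrying out the matrix-vector product, u = [-8, -2].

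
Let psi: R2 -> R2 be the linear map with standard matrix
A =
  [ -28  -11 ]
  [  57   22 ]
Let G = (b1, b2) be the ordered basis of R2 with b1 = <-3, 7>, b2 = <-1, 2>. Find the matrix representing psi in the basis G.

With P the matrix whose columns are b1, b2, [psi]_G = P^(-1) A P.
Column by column: psi(b1) = A b1 = <7, -17>; its G-coordinates <-3, 2> give column 1.
Continuing for each basis vector yields [psi]_G = [[-3, -1], [2, -3]].

[[-3, -1], [2, -3]]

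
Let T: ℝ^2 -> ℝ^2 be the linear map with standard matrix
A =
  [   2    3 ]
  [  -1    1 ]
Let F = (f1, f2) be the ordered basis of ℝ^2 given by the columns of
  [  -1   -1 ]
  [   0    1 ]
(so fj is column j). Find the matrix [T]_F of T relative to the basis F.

With P the matrix whose columns are f1, f2, [T]_F = P^(-1) A P.
Column by column: T(f1) = A f1 = (-2, 1); its F-coordinates (1, 1) give column 1.
Continuing for each basis vector yields [T]_F = [[1, -3], [1, 2]].

[[1, -3], [1, 2]]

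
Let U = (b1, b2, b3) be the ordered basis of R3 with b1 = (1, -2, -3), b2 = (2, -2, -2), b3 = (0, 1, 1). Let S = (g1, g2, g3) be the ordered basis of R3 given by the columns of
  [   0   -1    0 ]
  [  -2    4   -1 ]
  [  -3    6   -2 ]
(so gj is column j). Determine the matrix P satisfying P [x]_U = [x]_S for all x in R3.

Column j of P is [bj]_S, since P maps U-coordinates to S-coordinates.
Expressing b1 in S: b1 = -g1 - g2 + 0·g3, so column 1 of P is (-1, -1, 0).
Doing the same for each bj gives P = [[-1, -2, -1], [-1, -2, 0], [0, -2, 1]].

[[-1, -2, -1], [-1, -2, 0], [0, -2, 1]]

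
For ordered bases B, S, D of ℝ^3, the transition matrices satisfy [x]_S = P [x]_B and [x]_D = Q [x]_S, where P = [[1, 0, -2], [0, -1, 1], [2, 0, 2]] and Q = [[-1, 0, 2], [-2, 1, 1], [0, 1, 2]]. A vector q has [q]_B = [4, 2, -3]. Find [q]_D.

Composing the changes, [q]_D = Q P [q]_B.
Q P = [[3, 0, 6], [0, -1, 7], [4, -1, 5]]; applying this to [4, 2, -3] gives [-6, -23, -1].

[-6, -23, -1]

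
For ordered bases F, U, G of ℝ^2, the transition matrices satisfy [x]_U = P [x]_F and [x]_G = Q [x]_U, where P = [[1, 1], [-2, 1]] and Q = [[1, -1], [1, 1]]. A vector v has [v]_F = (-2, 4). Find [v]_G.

First [v]_U = P [v]_F = (2, 8).
Then [v]_G = Q [v]_U = (-6, 10).

(-6, 10)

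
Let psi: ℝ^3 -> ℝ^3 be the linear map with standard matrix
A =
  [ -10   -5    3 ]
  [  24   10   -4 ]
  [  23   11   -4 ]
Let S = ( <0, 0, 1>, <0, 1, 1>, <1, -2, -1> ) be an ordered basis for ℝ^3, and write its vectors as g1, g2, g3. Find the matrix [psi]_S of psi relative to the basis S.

[[-3, 3, 0], [2, 2, 2], [3, -2, -3]]

With P the matrix whose columns are g1, ..., g3, [psi]_S = P^(-1) A P.
Column by column: psi(g1) = A g1 = <3, -4, -4>; its S-coordinates <-3, 2, 3> give column 1.
Continuing for each basis vector yields [psi]_S = [[-3, 3, 0], [2, 2, 2], [3, -2, -3]].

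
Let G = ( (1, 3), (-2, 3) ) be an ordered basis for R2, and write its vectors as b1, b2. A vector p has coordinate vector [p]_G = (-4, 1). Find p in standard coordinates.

(-6, -9)

p = M [p]_G, where M has columns b1, b2.
Carrying out the matrix-vector product, p = (-6, -9).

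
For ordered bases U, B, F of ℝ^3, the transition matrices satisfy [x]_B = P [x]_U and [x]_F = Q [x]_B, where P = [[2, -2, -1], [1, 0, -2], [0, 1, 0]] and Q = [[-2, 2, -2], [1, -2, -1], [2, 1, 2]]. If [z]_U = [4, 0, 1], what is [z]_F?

Composing the changes, [z]_F = Q P [z]_U.
Q P = [[-2, 2, -2], [0, -3, 3], [5, -2, -4]]; applying this to [4, 0, 1] gives [-10, 3, 16].

[-10, 3, 16]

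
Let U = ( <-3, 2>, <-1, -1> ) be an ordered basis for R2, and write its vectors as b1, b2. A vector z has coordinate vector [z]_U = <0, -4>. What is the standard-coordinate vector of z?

<4, 4>

z = M [z]_U, where M has columns b1, b2.
Carrying out the matrix-vector product, z = <4, 4>.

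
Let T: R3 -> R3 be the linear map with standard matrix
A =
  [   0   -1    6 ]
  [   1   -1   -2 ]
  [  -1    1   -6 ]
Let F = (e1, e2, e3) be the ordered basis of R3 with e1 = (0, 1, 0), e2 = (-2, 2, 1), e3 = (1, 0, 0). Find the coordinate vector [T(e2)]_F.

Compute T(e2) = A e2 = (4, -6, -2) in standard coordinates.
Then write this in F-coordinates: solve for y in y_1 e1 + ... + y_3 e3 = (4, -6, -2).
This gives y = (-2, -2, 0), which is column 2 of [T]_F.

(-2, -2, 0)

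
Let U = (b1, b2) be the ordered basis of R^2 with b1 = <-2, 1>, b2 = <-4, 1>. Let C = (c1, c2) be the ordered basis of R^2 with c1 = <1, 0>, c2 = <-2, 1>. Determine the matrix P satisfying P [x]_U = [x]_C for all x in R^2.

Let M have columns bj and N have columns cj. Then for every x, N [x]_C = x = M [x]_U, so P = N^(-1) M.
Since det N = 1, N^(-1) has integer entries; multiplying gives P = [[0, -2], [1, 1]].

[[0, -2], [1, 1]]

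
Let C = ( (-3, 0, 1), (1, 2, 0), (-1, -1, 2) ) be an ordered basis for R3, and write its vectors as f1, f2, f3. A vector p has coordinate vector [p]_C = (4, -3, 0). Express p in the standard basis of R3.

(-15, -6, 4)

The coordinates say p = 4f1 - 3f2 + 0·f3; adding the scaled basis vectors gives (-15, -6, 4).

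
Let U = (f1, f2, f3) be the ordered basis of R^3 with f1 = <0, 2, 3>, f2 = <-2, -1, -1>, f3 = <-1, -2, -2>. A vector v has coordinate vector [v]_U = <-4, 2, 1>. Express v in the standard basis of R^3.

<-5, -12, -16>

v = M [v]_U, where M has columns f1, ..., f3.
Carrying out the matrix-vector product, v = <-5, -12, -16>.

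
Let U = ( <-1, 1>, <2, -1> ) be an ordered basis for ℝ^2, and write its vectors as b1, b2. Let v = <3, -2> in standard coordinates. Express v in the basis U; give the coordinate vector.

We seek scalars with c_1 b1 + c_2 b2 = v; equivalently solve M c = v where the columns of M are b1, b2.
System: -c_1 + 2c_2 = 3, c_1 - c_2 = -2; solving gives c_1 = -1, c_2 = 1.
Check: -b1 + b2 = <3, -2>.

<-1, 1>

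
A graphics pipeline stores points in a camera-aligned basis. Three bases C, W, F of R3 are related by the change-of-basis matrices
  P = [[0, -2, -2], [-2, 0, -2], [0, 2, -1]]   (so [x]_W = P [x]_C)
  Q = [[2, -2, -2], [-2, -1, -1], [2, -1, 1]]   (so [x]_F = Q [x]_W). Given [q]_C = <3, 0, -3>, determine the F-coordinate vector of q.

<6, -15, 15>

Apply P to get W-coordinates <6, 0, 3>, then Q to get F-coordinates.
The result is [q]_F = <6, -15, 15>.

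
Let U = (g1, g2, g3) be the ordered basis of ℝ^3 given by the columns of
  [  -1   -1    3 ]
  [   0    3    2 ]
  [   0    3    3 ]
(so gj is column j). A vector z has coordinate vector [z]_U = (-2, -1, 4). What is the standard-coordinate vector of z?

By definition z = -2g1 - g2 + 4g3.
Summing componentwise gives (15, 5, 9).

(15, 5, 9)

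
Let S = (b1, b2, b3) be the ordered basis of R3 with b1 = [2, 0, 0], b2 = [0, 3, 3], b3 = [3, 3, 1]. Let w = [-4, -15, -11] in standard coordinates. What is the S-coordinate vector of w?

[1, -3, -2]

Write w = c_1 b1 + ... + c_3 b3 and solve for the c_i.
Gaussian elimination on [M | w] yields c = (1, -3, -2).
Check: b1 - 3b2 - 2b3 = [-4, -15, -11].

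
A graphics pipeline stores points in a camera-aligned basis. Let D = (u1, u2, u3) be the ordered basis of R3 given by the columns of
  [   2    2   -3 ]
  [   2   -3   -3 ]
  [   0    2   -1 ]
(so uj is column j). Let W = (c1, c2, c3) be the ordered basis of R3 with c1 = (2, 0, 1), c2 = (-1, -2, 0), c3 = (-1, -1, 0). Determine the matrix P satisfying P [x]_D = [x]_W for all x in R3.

[[0, 2, -1], [0, 1, 2], [-2, 1, -1]]

Let M have columns uj and N have columns cj. Then for every x, N [x]_W = x = M [x]_D, so P = N^(-1) M.
Since det N = -1, N^(-1) has integer entries; multiplying gives P = [[0, 2, -1], [0, 1, 2], [-2, 1, -1]].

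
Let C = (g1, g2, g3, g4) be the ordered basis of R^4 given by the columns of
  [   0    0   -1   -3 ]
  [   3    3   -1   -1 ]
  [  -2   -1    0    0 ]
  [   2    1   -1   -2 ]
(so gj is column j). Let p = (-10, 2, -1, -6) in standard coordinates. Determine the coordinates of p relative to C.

(-1, 3, 1, 3)

[p]_C is the unique c with M c = p, where M has columns g1, ..., g4.
Solving this 4x4 system gives c = (-1, 3, 1, 3).
Check: -g1 + 3g2 + g3 + 3g4 = (-10, 2, -1, -6).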